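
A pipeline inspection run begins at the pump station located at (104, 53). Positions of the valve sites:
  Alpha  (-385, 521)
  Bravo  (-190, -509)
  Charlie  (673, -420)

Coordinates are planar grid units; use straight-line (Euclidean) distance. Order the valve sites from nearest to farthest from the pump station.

Bravo, Alpha, Charlie

Computing each straight-line distance from (104, 53):
Bravo (-190, -509): 634.3
Alpha (-385, 521): 676.9
Charlie (673, -420): 739.9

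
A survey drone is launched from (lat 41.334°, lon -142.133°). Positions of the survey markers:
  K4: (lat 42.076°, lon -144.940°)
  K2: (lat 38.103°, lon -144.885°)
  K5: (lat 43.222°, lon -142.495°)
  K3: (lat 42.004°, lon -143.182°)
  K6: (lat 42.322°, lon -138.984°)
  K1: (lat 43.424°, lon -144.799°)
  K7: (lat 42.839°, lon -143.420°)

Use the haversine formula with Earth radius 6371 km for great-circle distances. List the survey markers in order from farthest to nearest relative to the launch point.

K2, K1, K6, K4, K5, K7, K3

Distance from the launch point at (lat 41.334°, lon -142.133°) to each:
K2 (lat 38.103°, lon -144.885°): 429.5 km
K1 (lat 43.424°, lon -144.799°): 319.3 km
K6 (lat 42.322°, lon -138.984°): 283.1 km
K4 (lat 42.076°, lon -144.940°): 247.2 km
K5 (lat 43.222°, lon -142.495°): 212.0 km
K7 (lat 42.839°, lon -143.420°): 198.2 km
K3 (lat 42.004°, lon -143.182°): 114.6 km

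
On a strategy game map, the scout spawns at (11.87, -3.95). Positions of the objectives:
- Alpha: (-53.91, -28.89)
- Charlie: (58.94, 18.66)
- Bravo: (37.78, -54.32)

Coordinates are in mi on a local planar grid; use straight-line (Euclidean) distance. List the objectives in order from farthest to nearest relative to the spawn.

Distances from the spawn:
Alpha (-53.91, -28.89): 70.3 mi
Bravo (37.78, -54.32): 56.6 mi
Charlie (58.94, 18.66): 52.2 mi

Alpha, Bravo, Charlie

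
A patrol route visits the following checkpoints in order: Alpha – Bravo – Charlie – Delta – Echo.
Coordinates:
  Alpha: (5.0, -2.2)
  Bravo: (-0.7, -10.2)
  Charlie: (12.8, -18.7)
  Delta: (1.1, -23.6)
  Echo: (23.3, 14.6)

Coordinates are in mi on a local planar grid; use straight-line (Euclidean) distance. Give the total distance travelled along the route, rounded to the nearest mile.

Leg distances:
Alpha→Bravo: 9.8 mi  (cumulative 9.8 mi)
Bravo→Charlie: 16.0 mi  (cumulative 25.8 mi)
Charlie→Delta: 12.7 mi  (cumulative 38.5 mi)
Delta→Echo: 44.2 mi  (cumulative 82.6 mi)
Total route length ≈ 83 mi.

83 mi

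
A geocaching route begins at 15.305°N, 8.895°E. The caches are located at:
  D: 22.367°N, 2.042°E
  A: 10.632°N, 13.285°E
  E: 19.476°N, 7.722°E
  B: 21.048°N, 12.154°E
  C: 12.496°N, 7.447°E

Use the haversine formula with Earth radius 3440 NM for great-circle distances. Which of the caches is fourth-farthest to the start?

E

Distances from the start (15.305°N, 8.895°E):
D: 575.4 NM
B: 391.7 NM
A: 380.3 NM
E: 259.3 NM
C: 188.6 NM
The fourth-farthest is E at 259.3 NM.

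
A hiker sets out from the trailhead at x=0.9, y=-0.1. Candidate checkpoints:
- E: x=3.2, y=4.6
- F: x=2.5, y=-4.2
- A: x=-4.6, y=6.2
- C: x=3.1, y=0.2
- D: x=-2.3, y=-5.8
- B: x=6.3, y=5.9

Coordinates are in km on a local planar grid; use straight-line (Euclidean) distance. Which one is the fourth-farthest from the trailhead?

Distance to each, sorted:
A: 8.4 km
B: 8.1 km
D: 6.5 km
E: 5.2 km
F: 4.4 km
C: 2.2 km
The fourth-farthest is E at 5.2 km.

E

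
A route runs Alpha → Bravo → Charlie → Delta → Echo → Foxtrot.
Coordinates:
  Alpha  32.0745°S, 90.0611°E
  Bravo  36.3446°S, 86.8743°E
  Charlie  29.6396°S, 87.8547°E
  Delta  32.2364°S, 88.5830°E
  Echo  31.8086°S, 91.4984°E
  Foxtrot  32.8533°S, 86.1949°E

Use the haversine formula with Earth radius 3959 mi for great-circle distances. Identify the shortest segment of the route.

Delta–Echo

Leg distances:
Alpha→Bravo: 346.7 mi
Bravo→Charlie: 466.8 mi
Charlie→Delta: 184.5 mi
Delta→Echo: 173.3 mi
Echo→Foxtrot: 317.9 mi
The shortest leg is Delta–Echo at 173.3 mi.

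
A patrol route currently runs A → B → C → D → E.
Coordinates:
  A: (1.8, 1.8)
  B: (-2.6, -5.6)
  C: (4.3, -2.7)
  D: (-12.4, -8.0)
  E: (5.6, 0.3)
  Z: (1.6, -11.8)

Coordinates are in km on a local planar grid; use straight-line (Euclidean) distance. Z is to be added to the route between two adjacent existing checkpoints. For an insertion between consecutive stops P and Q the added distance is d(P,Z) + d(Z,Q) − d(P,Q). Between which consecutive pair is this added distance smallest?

Added distance for inserting Z between each consecutive pair:
A–B: 12.5 km
B–C: 9.5 km
C–D: 6.5 km
D–E: 7.4 km
Smallest added distance is 6.5 km, inserting between C and D.

between C and D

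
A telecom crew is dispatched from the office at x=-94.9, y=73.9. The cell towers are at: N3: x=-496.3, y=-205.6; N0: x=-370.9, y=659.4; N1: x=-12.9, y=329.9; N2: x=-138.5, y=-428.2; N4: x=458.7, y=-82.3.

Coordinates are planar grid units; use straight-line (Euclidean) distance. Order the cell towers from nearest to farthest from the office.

N1, N3, N2, N4, N0

Distance from the office at x=-94.9, y=73.9 to each:
N1 x=-12.9, y=329.9: 268.8
N3 x=-496.3, y=-205.6: 489.1
N2 x=-138.5, y=-428.2: 504.0
N4 x=458.7, y=-82.3: 575.2
N0 x=-370.9, y=659.4: 647.3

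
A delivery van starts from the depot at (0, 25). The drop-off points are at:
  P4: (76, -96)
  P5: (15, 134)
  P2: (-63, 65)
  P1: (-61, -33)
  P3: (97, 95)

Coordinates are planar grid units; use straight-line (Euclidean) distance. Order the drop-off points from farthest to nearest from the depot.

P4, P3, P5, P1, P2

Computing each straight-line distance from (0, 25):
P4 (76, -96): 142.9
P3 (97, 95): 119.6
P5 (15, 134): 110.0
P1 (-61, -33): 84.2
P2 (-63, 65): 74.6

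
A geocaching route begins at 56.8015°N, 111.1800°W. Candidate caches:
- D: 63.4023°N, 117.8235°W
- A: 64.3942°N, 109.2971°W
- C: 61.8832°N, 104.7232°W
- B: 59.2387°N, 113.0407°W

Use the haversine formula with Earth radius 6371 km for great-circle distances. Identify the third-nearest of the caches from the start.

Distance to each, sorted:
B: 292.3 km
C: 672.6 km
D: 820.2 km
A: 850.4 km
The third-nearest is D at 820.2 km.

D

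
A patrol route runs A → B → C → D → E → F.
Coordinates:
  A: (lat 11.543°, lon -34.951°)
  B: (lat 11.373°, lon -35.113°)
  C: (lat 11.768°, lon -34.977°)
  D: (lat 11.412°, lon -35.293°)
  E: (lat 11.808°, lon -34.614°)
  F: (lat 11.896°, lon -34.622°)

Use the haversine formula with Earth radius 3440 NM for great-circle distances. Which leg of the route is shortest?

Leg distances:
A→B: 14.0 NM
B→C: 25.0 NM
C→D: 28.3 NM
D→E: 46.5 NM
E→F: 5.3 NM
The shortest leg is E–F at 5.3 NM.

E–F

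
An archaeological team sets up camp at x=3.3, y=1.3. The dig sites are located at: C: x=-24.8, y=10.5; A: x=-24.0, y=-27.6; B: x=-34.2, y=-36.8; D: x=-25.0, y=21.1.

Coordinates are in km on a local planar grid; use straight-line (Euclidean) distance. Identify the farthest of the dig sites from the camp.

B

Distances from the camp (x=3.3, y=1.3):
B: 53.5 km
A: 39.8 km
D: 34.5 km
C: 29.6 km
The farthest is B at 53.5 km.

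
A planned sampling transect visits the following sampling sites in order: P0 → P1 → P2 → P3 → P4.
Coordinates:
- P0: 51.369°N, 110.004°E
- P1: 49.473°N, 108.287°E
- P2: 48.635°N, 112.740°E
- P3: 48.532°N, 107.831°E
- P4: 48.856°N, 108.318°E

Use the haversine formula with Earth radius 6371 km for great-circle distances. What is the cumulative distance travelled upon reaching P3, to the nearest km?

942 km

Leg distances:
P0→P1: 243.4 km  (cumulative 243.4 km)
P1→P2: 337.6 km  (cumulative 580.9 km)
P2→P3: 361.2 km  (cumulative 942.2 km)
Cumulative distance at P3 ≈ 942 km.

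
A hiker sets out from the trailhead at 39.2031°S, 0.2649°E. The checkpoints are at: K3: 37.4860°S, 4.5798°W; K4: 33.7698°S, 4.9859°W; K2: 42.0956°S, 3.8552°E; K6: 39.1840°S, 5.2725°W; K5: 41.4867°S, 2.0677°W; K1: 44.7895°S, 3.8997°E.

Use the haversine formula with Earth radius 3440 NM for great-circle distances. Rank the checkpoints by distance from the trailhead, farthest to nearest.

Distances from the trailhead:
K4 33.7698°S, 4.9859°W: 412.9 NM
K1 44.7895°S, 3.8997°E: 372.5 NM
K6 39.1840°S, 5.2725°W: 257.6 NM
K3 37.4860°S, 4.5798°W: 250.3 NM
K2 42.0956°S, 3.8552°E: 238.5 NM
K5 41.4867°S, 2.0677°W: 173.7 NM

K4, K1, K6, K3, K2, K5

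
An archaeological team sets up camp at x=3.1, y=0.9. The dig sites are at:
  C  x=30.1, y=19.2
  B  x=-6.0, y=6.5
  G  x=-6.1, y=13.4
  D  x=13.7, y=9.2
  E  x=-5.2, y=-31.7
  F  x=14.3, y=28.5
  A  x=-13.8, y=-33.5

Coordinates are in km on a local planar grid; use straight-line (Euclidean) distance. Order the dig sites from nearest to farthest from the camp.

Distances from the camp:
B x=-6.0, y=6.5: 10.7 km
D x=13.7, y=9.2: 13.5 km
G x=-6.1, y=13.4: 15.5 km
F x=14.3, y=28.5: 29.8 km
C x=30.1, y=19.2: 32.6 km
E x=-5.2, y=-31.7: 33.6 km
A x=-13.8, y=-33.5: 38.3 km

B, D, G, F, C, E, A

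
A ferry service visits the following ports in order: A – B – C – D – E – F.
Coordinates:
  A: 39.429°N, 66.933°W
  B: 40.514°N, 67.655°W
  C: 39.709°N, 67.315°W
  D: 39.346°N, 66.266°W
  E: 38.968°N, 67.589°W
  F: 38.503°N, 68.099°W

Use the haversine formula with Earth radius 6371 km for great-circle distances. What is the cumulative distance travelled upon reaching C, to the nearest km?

Leg distances:
A→B: 135.4 km  (cumulative 135.4 km)
B→C: 94.1 km  (cumulative 229.5 km)
Cumulative distance at C ≈ 229 km.

229 km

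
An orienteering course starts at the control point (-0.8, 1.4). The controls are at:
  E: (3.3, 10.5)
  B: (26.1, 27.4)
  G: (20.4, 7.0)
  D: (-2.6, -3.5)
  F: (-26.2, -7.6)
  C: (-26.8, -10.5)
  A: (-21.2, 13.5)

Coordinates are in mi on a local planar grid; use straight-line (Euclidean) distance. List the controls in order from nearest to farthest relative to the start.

Computing each straight-line distance from (-0.8, 1.4):
D (-2.6, -3.5): 5.2 mi
E (3.3, 10.5): 10.0 mi
G (20.4, 7.0): 21.9 mi
A (-21.2, 13.5): 23.7 mi
F (-26.2, -7.6): 26.9 mi
C (-26.8, -10.5): 28.6 mi
B (26.1, 27.4): 37.4 mi

D, E, G, A, F, C, B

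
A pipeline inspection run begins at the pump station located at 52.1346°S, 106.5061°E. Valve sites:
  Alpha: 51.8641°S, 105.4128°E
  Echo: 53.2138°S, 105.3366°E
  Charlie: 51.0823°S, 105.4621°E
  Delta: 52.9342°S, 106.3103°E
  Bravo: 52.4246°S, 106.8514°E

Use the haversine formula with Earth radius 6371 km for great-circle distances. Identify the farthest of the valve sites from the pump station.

Echo

Distances from the pump station (52.1346°S, 106.5061°E):
Echo: 143.6 km
Charlie: 137.4 km
Delta: 89.9 km
Alpha: 80.7 km
Bravo: 39.9 km
The farthest is Echo at 143.6 km.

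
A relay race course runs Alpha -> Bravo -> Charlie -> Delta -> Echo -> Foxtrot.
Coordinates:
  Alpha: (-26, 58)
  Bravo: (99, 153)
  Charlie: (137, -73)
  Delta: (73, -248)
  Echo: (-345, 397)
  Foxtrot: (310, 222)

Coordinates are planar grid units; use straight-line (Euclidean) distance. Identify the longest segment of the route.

Leg distances:
Alpha→Bravo: 157.0
Bravo→Charlie: 229.2
Charlie→Delta: 186.3
Delta→Echo: 768.6
Echo→Foxtrot: 678.0
The longest leg is Delta–Echo at 768.6.

Delta–Echo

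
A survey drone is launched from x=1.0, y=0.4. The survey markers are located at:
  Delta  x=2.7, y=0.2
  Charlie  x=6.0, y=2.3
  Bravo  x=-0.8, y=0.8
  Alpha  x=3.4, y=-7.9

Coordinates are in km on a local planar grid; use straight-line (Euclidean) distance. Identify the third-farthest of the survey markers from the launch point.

Distances from the launch point (x=1.0, y=0.4):
Alpha: 8.6 km
Charlie: 5.3 km
Bravo: 1.8 km
Delta: 1.7 km
The third-farthest is Bravo at 1.8 km.

Bravo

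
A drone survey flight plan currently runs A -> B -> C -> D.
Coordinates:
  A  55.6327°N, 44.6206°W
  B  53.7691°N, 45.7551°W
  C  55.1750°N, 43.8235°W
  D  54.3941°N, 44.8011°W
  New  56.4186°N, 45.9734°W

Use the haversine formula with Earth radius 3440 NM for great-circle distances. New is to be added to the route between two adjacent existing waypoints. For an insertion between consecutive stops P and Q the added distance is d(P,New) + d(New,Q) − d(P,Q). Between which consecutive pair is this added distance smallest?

Added distance for inserting New between each consecutive pair:
A–B: 106.1 NM
B–C: 155.4 NM
C–D: 174.2 NM
Smallest added distance is 106.1 NM, inserting between A and B.

between A and B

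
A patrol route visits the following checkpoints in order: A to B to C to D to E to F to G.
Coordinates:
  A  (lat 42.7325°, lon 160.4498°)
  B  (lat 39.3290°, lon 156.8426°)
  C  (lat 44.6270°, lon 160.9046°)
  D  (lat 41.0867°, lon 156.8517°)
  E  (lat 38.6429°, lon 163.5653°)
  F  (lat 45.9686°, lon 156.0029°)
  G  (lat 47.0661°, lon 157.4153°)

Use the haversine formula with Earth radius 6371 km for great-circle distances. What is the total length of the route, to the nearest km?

3497 km

Leg distances:
A→B: 484.4 km  (cumulative 484.4 km)
B→C: 677.9 km  (cumulative 1162.3 km)
C→D: 513.8 km  (cumulative 1676.1 km)
D→E: 633.9 km  (cumulative 2310.0 km)
E→F: 1023.8 km  (cumulative 3333.8 km)
F→G: 163.0 km  (cumulative 3496.8 km)
Total route length ≈ 3497 km.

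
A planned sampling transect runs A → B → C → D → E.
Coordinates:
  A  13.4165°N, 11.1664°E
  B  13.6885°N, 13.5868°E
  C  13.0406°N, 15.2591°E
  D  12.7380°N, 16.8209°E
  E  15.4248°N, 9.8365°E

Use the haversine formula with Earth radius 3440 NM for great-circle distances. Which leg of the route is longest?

D–E

Leg distances:
A→B: 142.2 NM
B→C: 105.1 NM
C→D: 93.2 NM
D→E: 437.5 NM
The longest leg is D–E at 437.5 NM.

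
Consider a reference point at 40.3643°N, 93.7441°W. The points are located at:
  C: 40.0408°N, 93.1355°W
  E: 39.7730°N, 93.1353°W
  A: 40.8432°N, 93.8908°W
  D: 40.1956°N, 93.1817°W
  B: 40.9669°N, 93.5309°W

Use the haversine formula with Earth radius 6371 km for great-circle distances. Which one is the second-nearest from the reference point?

A

Distance to each, sorted:
D: 51.3 km
A: 54.7 km
C: 63.0 km
B: 69.4 km
E: 83.7 km
The second-nearest is A at 54.7 km.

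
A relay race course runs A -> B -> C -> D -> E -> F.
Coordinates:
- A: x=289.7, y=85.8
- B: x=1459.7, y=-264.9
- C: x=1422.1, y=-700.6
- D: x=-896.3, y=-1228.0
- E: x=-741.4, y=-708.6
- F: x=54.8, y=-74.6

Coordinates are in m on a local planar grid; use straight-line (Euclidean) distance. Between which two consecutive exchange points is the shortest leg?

Leg distances:
A→B: 1221.4 m
B→C: 437.3 m
C→D: 2377.6 m
D→E: 542.0 m
E→F: 1017.8 m
The shortest leg is B–C at 437.3 m.

B–C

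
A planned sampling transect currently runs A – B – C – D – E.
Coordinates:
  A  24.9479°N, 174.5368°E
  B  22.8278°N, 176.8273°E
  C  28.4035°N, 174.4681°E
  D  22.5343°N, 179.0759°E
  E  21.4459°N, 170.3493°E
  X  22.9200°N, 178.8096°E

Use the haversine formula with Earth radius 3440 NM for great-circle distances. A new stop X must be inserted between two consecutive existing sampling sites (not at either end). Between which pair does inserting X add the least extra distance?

between C and D

Added distance for inserting X between each consecutive pair:
A–B: 195.1 NM
B–C: 155.9 NM
C–D: 0.0 NM
D–E: 15.9 NM
Smallest added distance is 0.0 NM, inserting between C and D.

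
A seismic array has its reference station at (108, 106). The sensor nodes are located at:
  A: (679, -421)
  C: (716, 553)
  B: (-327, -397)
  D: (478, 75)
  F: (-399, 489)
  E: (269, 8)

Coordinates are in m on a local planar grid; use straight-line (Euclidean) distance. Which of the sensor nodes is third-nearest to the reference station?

F

Distances from the reference station ((108, 106)):
E: 188.5 m
D: 371.3 m
F: 635.4 m
B: 665.0 m
C: 754.6 m
A: 777.0 m
The third-nearest is F at 635.4 m.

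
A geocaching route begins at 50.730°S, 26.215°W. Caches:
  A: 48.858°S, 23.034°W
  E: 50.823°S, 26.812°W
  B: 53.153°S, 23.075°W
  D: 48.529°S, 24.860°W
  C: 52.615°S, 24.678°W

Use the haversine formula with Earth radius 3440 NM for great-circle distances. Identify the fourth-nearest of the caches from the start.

A

Distance to each, sorted:
E: 23.3 NM
C: 126.8 NM
D: 142.3 NM
A: 166.8 NM
B: 186.2 NM
The fourth-nearest is A at 166.8 NM.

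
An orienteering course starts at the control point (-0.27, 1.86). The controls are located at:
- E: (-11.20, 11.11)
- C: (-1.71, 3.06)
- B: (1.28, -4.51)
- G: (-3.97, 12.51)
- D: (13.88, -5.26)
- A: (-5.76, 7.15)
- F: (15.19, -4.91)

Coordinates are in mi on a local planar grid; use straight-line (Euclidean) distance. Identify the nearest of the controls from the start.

Distances from the start ((-0.27, 1.86)):
C: 1.9 mi
B: 6.6 mi
A: 7.6 mi
G: 11.3 mi
E: 14.3 mi
D: 15.8 mi
F: 16.9 mi
The nearest is C at 1.9 mi.

C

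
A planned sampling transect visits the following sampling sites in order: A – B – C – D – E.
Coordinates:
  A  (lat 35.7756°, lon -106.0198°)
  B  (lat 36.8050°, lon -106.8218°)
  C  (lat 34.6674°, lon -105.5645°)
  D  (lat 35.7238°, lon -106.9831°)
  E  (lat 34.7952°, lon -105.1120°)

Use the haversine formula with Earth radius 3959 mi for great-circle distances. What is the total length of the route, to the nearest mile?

Leg distances:
A→B: 84.0 mi  (cumulative 84.0 mi)
B→C: 163.7 mi  (cumulative 247.7 mi)
C→D: 108.4 mi  (cumulative 356.0 mi)
D→E: 123.5 mi  (cumulative 479.6 mi)
Total route length ≈ 480 mi.

480 mi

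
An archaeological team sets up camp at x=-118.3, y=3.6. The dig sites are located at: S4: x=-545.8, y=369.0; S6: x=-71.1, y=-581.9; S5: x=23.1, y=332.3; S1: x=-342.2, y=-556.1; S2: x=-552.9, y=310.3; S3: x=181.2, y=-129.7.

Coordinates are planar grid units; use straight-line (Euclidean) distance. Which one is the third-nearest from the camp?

S2

Distance to each, sorted:
S3: 327.8
S5: 357.8
S2: 531.9
S4: 562.4
S6: 587.4
S1: 602.8
The third-nearest is S2 at 531.9.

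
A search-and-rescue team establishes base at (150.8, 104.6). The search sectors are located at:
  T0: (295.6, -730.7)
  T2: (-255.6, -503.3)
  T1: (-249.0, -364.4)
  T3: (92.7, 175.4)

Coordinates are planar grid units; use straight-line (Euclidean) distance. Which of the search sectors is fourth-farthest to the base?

T3

Distances from the base ((150.8, 104.6)):
T0: 847.8
T2: 731.2
T1: 616.3
T3: 91.6
The fourth-farthest is T3 at 91.6.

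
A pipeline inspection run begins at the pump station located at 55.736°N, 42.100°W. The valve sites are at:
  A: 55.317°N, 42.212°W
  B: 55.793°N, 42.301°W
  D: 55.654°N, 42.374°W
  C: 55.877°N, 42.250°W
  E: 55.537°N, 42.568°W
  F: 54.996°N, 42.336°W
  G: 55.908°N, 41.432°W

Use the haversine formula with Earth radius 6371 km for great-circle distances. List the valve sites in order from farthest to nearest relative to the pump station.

F, A, G, E, D, C, B

Distances from the pump station:
F 54.996°N, 42.336°W: 83.6 km
A 55.317°N, 42.212°W: 47.1 km
G 55.908°N, 41.432°W: 45.9 km
E 55.537°N, 42.568°W: 36.8 km
D 55.654°N, 42.374°W: 19.4 km
C 55.877°N, 42.250°W: 18.3 km
B 55.793°N, 42.301°W: 14.1 km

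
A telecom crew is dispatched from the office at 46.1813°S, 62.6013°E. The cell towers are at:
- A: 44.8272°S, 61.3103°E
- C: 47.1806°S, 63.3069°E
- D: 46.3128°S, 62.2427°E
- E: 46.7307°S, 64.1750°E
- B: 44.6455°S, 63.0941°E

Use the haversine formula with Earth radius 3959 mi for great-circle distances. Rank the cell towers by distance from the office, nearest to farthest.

Distances from the office:
D 46.3128°S, 62.2427°E: 19.4 mi
C 47.1806°S, 63.3069°E: 76.7 mi
E 46.7307°S, 64.1750°E: 84.0 mi
B 44.6455°S, 63.0941°E: 108.8 mi
A 44.8272°S, 61.3103°E: 112.5 mi

D, C, E, B, A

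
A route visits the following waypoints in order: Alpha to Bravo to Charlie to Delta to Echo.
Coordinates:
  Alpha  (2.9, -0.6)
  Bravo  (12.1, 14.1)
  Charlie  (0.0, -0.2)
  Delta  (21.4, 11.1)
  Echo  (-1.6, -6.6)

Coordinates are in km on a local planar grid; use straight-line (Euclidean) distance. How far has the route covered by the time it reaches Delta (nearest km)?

Leg distances:
Alpha→Bravo: 17.3 km  (cumulative 17.3 km)
Bravo→Charlie: 18.7 km  (cumulative 36.1 km)
Charlie→Delta: 24.2 km  (cumulative 60.3 km)
Cumulative distance at Delta ≈ 60 km.

60 km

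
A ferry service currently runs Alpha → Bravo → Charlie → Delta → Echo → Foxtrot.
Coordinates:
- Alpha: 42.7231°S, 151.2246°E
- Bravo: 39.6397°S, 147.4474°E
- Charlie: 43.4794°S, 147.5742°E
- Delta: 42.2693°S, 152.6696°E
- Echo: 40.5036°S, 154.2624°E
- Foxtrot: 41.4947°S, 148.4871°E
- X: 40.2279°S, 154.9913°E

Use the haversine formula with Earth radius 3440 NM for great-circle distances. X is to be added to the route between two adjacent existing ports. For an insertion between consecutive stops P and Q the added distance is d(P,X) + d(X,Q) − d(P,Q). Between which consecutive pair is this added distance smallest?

between Delta and Echo

Added distance for inserting X between each consecutive pair:
Alpha–Bravo: 323.4 NM
Bravo–Charlie: 503.0 NM
Charlie–Delta: 310.3 NM
Delta–Echo: 70.5 NM
Echo–Foxtrot: 73.8 NM
Smallest added distance is 70.5 NM, inserting between Delta and Echo.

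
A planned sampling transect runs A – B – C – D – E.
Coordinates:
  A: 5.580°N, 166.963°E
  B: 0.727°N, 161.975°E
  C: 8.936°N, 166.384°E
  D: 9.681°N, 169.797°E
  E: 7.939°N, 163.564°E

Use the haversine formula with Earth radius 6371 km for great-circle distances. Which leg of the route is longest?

B–C

Leg distances:
A→B: 773.1 km
B→C: 1035.1 km
C→D: 383.6 km
D→E: 711.7 km
The longest leg is B–C at 1035.1 km.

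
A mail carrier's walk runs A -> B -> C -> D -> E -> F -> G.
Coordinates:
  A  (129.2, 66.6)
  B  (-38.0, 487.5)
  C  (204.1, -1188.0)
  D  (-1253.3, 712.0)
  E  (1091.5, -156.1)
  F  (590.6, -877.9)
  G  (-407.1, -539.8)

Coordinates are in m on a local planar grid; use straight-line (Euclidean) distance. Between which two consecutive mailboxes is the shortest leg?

A–B

Leg distances:
A→B: 452.9 m
B→C: 1692.9 m
C→D: 2394.6 m
D→E: 2500.3 m
E→F: 878.6 m
F→G: 1053.4 m
The shortest leg is A–B at 452.9 m.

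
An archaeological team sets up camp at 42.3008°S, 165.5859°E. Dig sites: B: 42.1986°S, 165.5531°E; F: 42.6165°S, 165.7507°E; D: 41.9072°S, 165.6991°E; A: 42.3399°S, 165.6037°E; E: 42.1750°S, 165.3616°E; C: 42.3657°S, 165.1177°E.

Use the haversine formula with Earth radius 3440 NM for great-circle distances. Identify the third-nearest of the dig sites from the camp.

Distances from the camp (42.3008°S, 165.5859°E):
A: 2.5 NM
B: 6.3 NM
E: 12.5 NM
F: 20.3 NM
C: 21.1 NM
D: 24.2 NM
The third-nearest is E at 12.5 NM.

E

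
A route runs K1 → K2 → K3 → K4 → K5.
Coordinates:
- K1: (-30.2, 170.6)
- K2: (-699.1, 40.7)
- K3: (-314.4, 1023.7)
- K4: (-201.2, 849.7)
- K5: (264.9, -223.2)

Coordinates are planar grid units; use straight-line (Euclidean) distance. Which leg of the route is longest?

K4–K5

Leg distances:
K1→K2: 681.4
K2→K3: 1055.6
K3→K4: 207.6
K4→K5: 1169.8
The longest leg is K4–K5 at 1169.8.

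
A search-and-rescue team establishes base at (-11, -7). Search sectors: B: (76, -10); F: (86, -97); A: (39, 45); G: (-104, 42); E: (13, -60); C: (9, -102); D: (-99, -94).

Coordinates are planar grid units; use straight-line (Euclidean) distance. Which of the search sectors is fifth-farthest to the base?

Distances from the base ((-11, -7)):
F: 132.3
D: 123.7
G: 105.1
C: 97.1
B: 87.1
A: 72.1
E: 58.2
The fifth-farthest is B at 87.1.

B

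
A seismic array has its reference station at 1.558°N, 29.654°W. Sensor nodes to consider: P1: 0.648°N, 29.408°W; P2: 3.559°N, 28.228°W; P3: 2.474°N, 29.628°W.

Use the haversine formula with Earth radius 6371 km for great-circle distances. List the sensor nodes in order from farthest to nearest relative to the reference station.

Distances from the reference station:
P2 3.559°N, 28.228°W: 273.1 km
P1 0.648°N, 29.408°W: 104.8 km
P3 2.474°N, 29.628°W: 101.9 km

P2, P1, P3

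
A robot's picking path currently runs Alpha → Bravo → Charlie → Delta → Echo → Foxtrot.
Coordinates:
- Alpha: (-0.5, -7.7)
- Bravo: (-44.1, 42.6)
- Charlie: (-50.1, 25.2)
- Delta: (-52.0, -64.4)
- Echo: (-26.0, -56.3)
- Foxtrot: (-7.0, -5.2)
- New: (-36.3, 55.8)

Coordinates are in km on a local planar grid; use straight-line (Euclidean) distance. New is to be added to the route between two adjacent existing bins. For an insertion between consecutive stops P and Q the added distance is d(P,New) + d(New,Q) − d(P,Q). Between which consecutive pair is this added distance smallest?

Added distance for inserting New between each consecutive pair:
Alpha–Bravo: 21.7 km
Bravo–Charlie: 30.5 km
Charlie–Delta: 65.2 km
Delta–Echo: 206.6 km
Echo–Foxtrot: 125.7 km
Smallest added distance is 21.7 km, inserting between Alpha and Bravo.

between Alpha and Bravo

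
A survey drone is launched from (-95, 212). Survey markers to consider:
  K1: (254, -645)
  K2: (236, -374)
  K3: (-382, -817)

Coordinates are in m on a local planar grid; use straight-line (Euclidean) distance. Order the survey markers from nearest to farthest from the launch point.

K2, K1, K3

Computing each straight-line distance from (-95, 212):
K2 (236, -374): 673.0 m
K1 (254, -645): 925.3 m
K3 (-382, -817): 1068.3 m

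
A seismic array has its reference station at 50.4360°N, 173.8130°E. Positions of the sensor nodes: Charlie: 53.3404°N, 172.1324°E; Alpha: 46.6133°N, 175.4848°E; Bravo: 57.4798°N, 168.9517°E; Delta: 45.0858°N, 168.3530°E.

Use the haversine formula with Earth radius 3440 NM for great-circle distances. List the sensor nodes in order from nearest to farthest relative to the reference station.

Distances from the reference station:
Charlie 53.3404°N, 172.1324°E: 185.2 NM
Alpha 46.6133°N, 175.4848°E: 238.9 NM
Delta 45.0858°N, 168.3530°E: 389.3 NM
Bravo 57.4798°N, 168.9517°E: 456.2 NM

Charlie, Alpha, Delta, Bravo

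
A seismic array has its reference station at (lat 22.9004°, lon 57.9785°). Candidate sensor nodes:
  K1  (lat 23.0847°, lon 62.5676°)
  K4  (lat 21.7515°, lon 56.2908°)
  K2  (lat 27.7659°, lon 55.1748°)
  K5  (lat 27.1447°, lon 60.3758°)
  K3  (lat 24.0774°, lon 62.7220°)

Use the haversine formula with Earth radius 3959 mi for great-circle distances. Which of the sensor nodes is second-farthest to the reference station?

Distance to each, sorted:
K2: 379.0 mi
K5: 329.4 mi
K3: 311.4 mi
K1: 292.2 mi
K4: 133.9 mi
The second-farthest is K5 at 329.4 mi.

K5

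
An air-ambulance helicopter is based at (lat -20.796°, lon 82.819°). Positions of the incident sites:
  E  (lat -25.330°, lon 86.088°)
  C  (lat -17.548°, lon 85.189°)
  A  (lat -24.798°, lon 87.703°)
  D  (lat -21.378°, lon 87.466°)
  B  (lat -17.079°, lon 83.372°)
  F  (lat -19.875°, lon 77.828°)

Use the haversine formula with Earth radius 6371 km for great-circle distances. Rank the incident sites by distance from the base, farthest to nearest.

Distances from the base:
A (lat -24.798°, lon 87.703°): 669.7 km
E (lat -25.330°, lon 86.088°): 604.9 km
F (lat -19.875°, lon 77.828°): 530.3 km
D (lat -21.378°, lon 87.466°): 486.4 km
C (lat -17.548°, lon 85.189°): 438.6 km
B (lat -17.079°, lon 83.372°): 417.4 km

A, E, F, D, C, B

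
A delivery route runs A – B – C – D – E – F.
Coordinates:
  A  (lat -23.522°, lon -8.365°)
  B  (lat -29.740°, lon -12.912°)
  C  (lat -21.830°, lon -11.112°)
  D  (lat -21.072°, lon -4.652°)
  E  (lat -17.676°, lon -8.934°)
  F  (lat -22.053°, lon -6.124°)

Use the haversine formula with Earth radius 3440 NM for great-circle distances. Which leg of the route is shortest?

E–F

Leg distances:
A→B: 445.9 NM
B→C: 484.8 NM
C→D: 363.8 NM
D→E: 316.8 NM
E→F: 307.0 NM
The shortest leg is E–F at 307.0 NM.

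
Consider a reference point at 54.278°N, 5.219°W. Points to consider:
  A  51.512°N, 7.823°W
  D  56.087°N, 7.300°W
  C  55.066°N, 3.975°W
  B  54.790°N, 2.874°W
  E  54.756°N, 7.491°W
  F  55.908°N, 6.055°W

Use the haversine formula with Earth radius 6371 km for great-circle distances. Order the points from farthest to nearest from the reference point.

A, D, F, B, E, C

Distance from the reference point at 54.278°N, 5.219°W to each:
A 51.512°N, 7.823°W: 353.7 km
D 56.087°N, 7.300°W: 240.6 km
F 55.908°N, 6.055°W: 188.9 km
B 54.790°N, 2.874°W: 161.6 km
E 54.756°N, 7.491°W: 156.0 km
C 55.066°N, 3.975°W: 118.6 km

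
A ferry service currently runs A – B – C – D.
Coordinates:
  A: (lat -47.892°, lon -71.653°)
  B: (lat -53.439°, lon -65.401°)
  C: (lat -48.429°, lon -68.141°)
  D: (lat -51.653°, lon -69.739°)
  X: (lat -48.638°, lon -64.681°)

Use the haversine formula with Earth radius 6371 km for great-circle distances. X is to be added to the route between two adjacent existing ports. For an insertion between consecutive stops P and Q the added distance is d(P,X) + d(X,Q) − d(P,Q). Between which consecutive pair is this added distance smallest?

Added distance for inserting X between each consecutive pair:
A–B: 301.3 km
B–C: 202.9 km
C–D: 371.6 km
Smallest added distance is 202.9 km, inserting between B and C.

between B and C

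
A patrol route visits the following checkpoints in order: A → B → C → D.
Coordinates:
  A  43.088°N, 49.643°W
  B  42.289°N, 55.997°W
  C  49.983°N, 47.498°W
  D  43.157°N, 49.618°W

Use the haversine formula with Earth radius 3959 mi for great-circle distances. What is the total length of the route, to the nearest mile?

1478 mi

Leg distances:
A→B: 327.3 mi  (cumulative 327.3 mi)
B→C: 668.6 mi  (cumulative 995.9 mi)
C→D: 482.2 mi  (cumulative 1478.2 mi)
Total route length ≈ 1478 mi.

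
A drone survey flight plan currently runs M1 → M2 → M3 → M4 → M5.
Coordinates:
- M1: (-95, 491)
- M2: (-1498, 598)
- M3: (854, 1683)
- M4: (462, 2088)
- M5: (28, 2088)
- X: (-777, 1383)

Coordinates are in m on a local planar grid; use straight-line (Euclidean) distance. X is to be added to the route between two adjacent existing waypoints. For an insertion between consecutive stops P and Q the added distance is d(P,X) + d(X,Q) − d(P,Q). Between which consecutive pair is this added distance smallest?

between M2 and M3

Added distance for inserting X between each consecutive pair:
M1–M2: 781.6 m
M2–M3: 134.0 m
M3–M4: 2520.3 m
M4–M5: 2061.6 m
Smallest added distance is 134.0 m, inserting between M2 and M3.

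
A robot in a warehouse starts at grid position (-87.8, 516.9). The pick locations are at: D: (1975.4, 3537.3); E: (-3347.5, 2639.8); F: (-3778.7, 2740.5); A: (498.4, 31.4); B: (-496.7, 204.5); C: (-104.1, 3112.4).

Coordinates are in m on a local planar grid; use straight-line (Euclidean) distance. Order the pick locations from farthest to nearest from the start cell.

Distances from the start cell:
F (-3778.7, 2740.5): 4309.0 m
E (-3347.5, 2639.8): 3890.0 m
D (1975.4, 3537.3): 3657.8 m
C (-104.1, 3112.4): 2595.6 m
A (498.4, 31.4): 761.1 m
B (-496.7, 204.5): 514.6 m

F, E, D, C, A, B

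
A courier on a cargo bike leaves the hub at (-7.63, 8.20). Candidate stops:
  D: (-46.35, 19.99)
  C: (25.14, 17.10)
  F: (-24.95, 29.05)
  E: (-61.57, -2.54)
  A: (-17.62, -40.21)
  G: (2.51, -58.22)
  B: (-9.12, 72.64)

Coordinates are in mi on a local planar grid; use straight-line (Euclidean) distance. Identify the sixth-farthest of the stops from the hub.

Distance to each, sorted:
G: 67.2 mi
B: 64.5 mi
E: 55.0 mi
A: 49.4 mi
D: 40.5 mi
C: 34.0 mi
F: 27.1 mi
The sixth-farthest is C at 34.0 mi.

C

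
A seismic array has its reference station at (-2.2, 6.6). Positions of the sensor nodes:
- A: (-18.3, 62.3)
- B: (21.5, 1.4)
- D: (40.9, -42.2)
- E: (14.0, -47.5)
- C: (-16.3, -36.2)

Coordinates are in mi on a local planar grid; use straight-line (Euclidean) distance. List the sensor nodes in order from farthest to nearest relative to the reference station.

D, A, E, C, B

Distances from the reference station:
D (40.9, -42.2): 65.1 mi
A (-18.3, 62.3): 58.0 mi
E (14.0, -47.5): 56.5 mi
C (-16.3, -36.2): 45.1 mi
B (21.5, 1.4): 24.3 mi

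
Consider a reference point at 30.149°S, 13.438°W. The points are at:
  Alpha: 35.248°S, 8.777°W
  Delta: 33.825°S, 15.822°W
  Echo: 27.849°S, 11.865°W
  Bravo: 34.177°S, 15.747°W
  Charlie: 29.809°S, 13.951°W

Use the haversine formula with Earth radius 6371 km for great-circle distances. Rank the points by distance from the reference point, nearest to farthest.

Charlie, Echo, Delta, Bravo, Alpha

Distance from the reference point at 30.149°S, 13.438°W to each:
Charlie 29.809°S, 13.951°W: 62.2 km
Echo 27.849°S, 11.865°W: 298.0 km
Delta 33.825°S, 15.822°W: 466.5 km
Bravo 34.177°S, 15.747°W: 497.8 km
Alpha 35.248°S, 8.777°W: 715.1 km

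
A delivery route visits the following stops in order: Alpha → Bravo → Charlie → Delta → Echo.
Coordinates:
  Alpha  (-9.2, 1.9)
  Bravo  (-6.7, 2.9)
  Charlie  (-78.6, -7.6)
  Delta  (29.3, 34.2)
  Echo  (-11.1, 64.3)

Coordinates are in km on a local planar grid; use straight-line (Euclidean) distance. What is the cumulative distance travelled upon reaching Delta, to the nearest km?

Leg distances:
Alpha→Bravo: 2.7 km  (cumulative 2.7 km)
Bravo→Charlie: 72.7 km  (cumulative 75.4 km)
Charlie→Delta: 115.7 km  (cumulative 191.1 km)
Cumulative distance at Delta ≈ 191 km.

191 km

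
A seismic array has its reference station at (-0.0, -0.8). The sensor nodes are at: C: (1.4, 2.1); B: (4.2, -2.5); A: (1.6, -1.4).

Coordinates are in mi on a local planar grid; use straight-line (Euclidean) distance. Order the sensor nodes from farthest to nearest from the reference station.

B, C, A

Distance from the reference station at (-0.0, -0.8) to each:
B (4.2, -2.5): 4.5 mi
C (1.4, 2.1): 3.2 mi
A (1.6, -1.4): 1.7 mi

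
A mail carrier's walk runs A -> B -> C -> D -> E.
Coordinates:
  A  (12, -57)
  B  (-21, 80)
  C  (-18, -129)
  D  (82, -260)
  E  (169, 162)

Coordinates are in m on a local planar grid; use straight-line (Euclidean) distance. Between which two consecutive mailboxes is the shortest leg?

A–B

Leg distances:
A→B: 140.9 m
B→C: 209.0 m
C→D: 164.8 m
D→E: 430.9 m
The shortest leg is A–B at 140.9 m.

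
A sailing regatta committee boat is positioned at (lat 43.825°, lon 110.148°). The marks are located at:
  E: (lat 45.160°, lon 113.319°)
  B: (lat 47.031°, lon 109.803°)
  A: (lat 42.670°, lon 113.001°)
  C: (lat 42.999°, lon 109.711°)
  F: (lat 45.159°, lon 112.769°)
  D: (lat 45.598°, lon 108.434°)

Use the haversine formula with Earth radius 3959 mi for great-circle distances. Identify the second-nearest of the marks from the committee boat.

D

Distance to each, sorted:
C: 61.1 mi
D: 148.6 mi
F: 158.7 mi
A: 164.3 mi
E: 181.5 mi
B: 222.2 mi
The second-nearest is D at 148.6 mi.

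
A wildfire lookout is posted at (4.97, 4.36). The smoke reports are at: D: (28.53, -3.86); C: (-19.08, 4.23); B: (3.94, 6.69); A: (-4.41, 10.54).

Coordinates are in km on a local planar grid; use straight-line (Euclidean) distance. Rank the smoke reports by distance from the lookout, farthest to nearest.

Distance from the lookout at (4.97, 4.36) to each:
D (28.53, -3.86): 25.0 km
C (-19.08, 4.23): 24.1 km
A (-4.41, 10.54): 11.2 km
B (3.94, 6.69): 2.5 km

D, C, A, B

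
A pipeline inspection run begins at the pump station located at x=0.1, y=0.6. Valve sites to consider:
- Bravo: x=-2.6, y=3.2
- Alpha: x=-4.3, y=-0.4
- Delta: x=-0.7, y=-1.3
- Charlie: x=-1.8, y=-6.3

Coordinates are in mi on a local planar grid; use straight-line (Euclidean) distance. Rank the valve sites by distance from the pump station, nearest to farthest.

Computing each straight-line distance from x=0.1, y=0.6:
Delta x=-0.7, y=-1.3: 2.1 mi
Bravo x=-2.6, y=3.2: 3.7 mi
Alpha x=-4.3, y=-0.4: 4.5 mi
Charlie x=-1.8, y=-6.3: 7.2 mi

Delta, Bravo, Alpha, Charlie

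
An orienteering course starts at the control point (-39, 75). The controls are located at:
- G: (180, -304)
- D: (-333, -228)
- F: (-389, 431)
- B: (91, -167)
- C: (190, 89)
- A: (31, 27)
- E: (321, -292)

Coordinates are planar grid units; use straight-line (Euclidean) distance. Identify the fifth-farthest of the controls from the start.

Distances from the start ((-39, 75)):
E: 514.1
F: 499.2
G: 437.7
D: 422.2
B: 274.7
C: 229.4
A: 84.9
The fifth-farthest is B at 274.7.

B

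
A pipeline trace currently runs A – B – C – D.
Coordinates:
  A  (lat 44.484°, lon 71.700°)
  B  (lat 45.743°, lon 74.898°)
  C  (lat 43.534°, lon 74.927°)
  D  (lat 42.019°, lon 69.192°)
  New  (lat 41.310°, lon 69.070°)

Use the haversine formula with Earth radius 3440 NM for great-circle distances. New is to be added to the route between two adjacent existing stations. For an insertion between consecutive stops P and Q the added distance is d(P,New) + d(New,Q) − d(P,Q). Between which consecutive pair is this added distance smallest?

Added distance for inserting New between each consecutive pair:
A–B: 435.3 NM
B–C: 526.7 NM
C–D: 66.2 NM
Smallest added distance is 66.2 NM, inserting between C and D.

between C and D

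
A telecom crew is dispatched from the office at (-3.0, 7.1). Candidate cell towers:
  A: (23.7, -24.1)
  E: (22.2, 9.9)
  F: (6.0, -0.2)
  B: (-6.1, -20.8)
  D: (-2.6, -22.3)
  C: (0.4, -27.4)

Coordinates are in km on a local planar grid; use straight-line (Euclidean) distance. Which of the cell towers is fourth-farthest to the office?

B

Distances from the office ((-3.0, 7.1)):
A: 41.1 km
C: 34.7 km
D: 29.4 km
B: 28.1 km
E: 25.4 km
F: 11.6 km
The fourth-farthest is B at 28.1 km.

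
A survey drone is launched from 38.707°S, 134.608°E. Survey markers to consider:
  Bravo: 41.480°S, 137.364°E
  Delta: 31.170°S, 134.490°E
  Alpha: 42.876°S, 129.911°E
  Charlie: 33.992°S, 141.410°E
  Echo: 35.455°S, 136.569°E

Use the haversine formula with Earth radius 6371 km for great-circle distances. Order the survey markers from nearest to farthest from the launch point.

Distances from the launch point:
Bravo 41.480°S, 137.364°E: 387.3 km
Echo 35.455°S, 136.569°E: 401.2 km
Alpha 42.876°S, 129.911°E: 609.1 km
Charlie 33.992°S, 141.410°E: 803.3 km
Delta 31.170°S, 134.490°E: 838.1 km

Bravo, Echo, Alpha, Charlie, Delta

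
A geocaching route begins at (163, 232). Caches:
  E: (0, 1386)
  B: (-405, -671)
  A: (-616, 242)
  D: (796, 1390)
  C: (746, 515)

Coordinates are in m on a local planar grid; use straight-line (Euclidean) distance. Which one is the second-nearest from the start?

Distance to each, sorted:
C: 648.1 m
A: 779.1 m
B: 1066.8 m
E: 1165.5 m
D: 1319.7 m
The second-nearest is A at 779.1 m.

A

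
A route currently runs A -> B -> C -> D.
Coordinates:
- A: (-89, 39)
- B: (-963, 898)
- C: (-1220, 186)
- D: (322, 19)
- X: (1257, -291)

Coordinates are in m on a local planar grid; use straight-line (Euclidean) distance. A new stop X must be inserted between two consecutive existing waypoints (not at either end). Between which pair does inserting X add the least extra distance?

Added distance for inserting X between each consecutive pair:
A–B: 2678.8 m
B–C: 4283.9 m
C–D: 1956.5 m
Smallest added distance is 1956.5 m, inserting between C and D.

between C and D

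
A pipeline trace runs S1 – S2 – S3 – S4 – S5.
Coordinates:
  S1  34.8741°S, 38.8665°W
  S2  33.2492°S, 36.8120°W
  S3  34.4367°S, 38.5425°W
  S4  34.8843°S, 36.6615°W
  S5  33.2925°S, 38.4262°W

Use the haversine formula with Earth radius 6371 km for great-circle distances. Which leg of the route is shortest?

S3–S4

Leg distances:
S1→S2: 261.6 km
S2→S3: 207.3 km
S3→S4: 179.1 km
S4→S5: 240.3 km
The shortest leg is S3–S4 at 179.1 km.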